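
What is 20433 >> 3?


0b100111111010001 >> 3 = 0b100111111010 = 2554

2554


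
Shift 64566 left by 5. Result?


0b1111110000110110 << 5 = 0b111111000011011000000 = 2066112

2066112


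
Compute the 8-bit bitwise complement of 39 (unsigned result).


~0b100111 = 0b11011000 = 216 (8-bit unsigned)

216


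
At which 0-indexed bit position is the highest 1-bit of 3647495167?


0b11011001011010000101101111111111. Highest set bit at position 31

31


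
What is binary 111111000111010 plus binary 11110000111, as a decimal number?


111111000111010 + 11110000111 = 1000010111000001 = 34241

34241


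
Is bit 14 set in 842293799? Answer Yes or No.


0b110010001101000110001000100111, bit 14 = 1. Yes

Yes


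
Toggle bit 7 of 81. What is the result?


81 ^ (1 << 7) = 81 ^ 128 = 209

209


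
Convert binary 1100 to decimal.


1100 in decimal = 12

12


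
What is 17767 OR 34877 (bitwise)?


0b100010101100111 | 0b1000100000111101 = 0b1100110101111111 = 52607

52607


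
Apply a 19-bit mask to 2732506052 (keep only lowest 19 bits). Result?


2732506052 & 524287 = 441284

441284


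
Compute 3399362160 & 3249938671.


0b11001010100111100010011001110000 & 0b11000001101101100010000011101111 = 0b11000000100101100010000001100000 = 3231064160

3231064160


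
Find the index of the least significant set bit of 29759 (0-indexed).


0b111010000111111. Lowest set bit at position 0

0


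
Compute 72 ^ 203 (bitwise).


0b1001000 ^ 0b11001011 = 0b10000011 = 131

131


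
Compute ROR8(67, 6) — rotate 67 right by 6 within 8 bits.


Rotate 0b1000011 right by 6 (8-bit) = 0b1101 = 13

13


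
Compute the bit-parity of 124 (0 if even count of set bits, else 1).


0b1111100 has 5 ones => parity 1

1


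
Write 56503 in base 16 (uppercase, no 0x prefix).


56503 = DCB7 hex

DCB7


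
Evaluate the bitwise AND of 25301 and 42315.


0b110001011010101 & 0b1010010101001011 = 0b10000001000001 = 8257

8257


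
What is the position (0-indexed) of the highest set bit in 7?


0b111. Highest set bit at position 2

2


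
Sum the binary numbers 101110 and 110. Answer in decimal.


101110 + 110 = 110100 = 52

52


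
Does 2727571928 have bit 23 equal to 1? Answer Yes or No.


0b10100010100100110111000111011000, bit 23 = 1. Yes

Yes


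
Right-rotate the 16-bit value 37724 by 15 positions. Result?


Rotate 0b1001001101011100 right by 15 (16-bit) = 0b10011010111001 = 9913

9913


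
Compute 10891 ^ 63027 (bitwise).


0b10101010001011 ^ 0b1111011000110011 = 0b1101110010111000 = 56504

56504


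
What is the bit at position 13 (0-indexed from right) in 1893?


0b11101100101, position 13 = 0

0


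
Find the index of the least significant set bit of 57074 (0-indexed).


0b1101111011110010. Lowest set bit at position 1

1


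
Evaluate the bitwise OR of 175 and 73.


0b10101111 | 0b1001001 = 0b11101111 = 239

239


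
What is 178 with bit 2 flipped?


178 ^ (1 << 2) = 178 ^ 4 = 182

182


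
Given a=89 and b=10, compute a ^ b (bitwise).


89 ^ 10 = 83

83


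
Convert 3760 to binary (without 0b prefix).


3760 = 111010110000 in binary

111010110000


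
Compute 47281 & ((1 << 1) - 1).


47281 & 1 = 1

1


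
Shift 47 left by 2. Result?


0b101111 << 2 = 0b10111100 = 188

188


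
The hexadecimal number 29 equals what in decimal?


29 hex = 41 decimal

41


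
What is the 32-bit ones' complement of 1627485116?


1627485116 ^ 4294967295 = 2667482179

2667482179


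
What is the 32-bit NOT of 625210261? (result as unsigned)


~0b100101010000111111001110010101 = 0b11011010101111000000110001101010 = 3669757034 (32-bit unsigned)

3669757034


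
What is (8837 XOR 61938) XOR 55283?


Step 1: 8837 ^ 61938 = 54135
Step 2: 54135 ^ 55283 = 1156

1156


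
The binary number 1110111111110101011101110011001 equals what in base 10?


1110111111110101011101110011001 in decimal = 2012920729

2012920729


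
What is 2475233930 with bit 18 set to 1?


2475233930 | (1 << 18) = 2475233930 | 262144 = 2475496074

2475496074


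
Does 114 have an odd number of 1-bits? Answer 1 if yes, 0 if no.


0b1110010 has 4 ones => parity 0

0


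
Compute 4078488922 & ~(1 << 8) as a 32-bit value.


4078488922 & ~(1 << 8) = 4078488666

4078488666


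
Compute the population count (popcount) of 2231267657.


0b10000100111111100111000101001001 has 16 set bits

16


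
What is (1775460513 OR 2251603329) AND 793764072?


Step 1: 1775460513 | 2251603329 = 4026006945
Step 2: 4026006945 & 793764072 = 793239712

793239712


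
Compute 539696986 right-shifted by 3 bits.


0b100000001010110001111101011010 >> 3 = 0b100000001010110001111101011 = 67462123

67462123


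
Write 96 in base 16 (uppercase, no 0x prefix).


96 = 60 hex

60


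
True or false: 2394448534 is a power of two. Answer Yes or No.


0b10001110101110000110001010010110. Multiple bits set => No

No


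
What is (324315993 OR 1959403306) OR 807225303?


Step 1: 324315993 | 1959403306 = 2011086715
Step 2: 2011086715 | 807225303 = 2011168767

2011168767


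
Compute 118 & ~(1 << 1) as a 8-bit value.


118 & ~(1 << 1) = 116

116


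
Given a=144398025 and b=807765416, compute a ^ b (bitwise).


144398025 ^ 807765416 = 952030049

952030049


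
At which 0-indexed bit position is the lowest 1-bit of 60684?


0b1110110100001100. Lowest set bit at position 2

2


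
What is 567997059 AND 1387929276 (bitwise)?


0b100001110110101111001010000011 & 0b1010010101110100001111010111100 = 0b100110100001001010000000 = 10097280

10097280


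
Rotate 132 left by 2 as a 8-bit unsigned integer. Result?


Rotate 0b10000100 left by 2 (8-bit) = 0b10010 = 18

18


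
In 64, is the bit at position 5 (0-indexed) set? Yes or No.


0b1000000, bit 5 = 0. No

No


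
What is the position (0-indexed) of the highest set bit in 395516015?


0b10111100100110001100001101111. Highest set bit at position 28

28


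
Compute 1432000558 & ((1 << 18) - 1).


1432000558 & 262143 = 170030

170030


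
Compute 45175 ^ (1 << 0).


45175 ^ (1 << 0) = 45175 ^ 1 = 45174

45174


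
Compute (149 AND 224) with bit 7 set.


Step 1: 149 & 224 = 128
Step 2: 128 | (1 << 7) = 128 | 128 = 128

128


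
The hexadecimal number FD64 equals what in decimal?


FD64 hex = 64868 decimal

64868


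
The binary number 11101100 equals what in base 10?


11101100 in decimal = 236

236


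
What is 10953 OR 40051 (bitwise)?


0b10101011001001 | 0b1001110001110011 = 0b1011111011111011 = 48891

48891


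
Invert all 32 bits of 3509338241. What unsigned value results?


3509338241 ^ 4294967295 = 785629054

785629054


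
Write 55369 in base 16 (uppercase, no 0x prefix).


55369 = D849 hex

D849


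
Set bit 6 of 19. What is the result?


19 | (1 << 6) = 19 | 64 = 83

83


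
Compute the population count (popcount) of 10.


0b1010 has 2 set bits

2


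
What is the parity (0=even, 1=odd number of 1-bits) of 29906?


0b111010011010010 has 8 ones => parity 0

0


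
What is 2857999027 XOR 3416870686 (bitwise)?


0b10101010010110011001101010110011 ^ 0b11001011101010010100111100011110 = 0b1100001111100001101010110101101 = 1643173293

1643173293


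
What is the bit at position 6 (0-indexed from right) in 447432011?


0b11010101010110100010101001011, position 6 = 1

1


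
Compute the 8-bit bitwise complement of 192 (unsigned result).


~0b11000000 = 0b111111 = 63 (8-bit unsigned)

63


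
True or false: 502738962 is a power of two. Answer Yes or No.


0b11101111101110011000000010010. Multiple bits set => No

No


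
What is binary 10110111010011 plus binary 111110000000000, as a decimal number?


10110111010011 + 111110000000000 = 1010100111010011 = 43475

43475


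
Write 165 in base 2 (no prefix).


165 = 10100101 in binary

10100101


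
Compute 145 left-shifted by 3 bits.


0b10010001 << 3 = 0b10010001000 = 1160

1160


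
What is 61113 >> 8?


0b1110111010111001 >> 8 = 0b11101110 = 238

238


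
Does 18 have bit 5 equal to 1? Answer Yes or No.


0b10010, bit 5 = 0. No

No


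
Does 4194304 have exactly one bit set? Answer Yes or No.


0b10000000000000000000000. Only one bit set => Yes

Yes


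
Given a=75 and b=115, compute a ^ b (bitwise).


75 ^ 115 = 56

56


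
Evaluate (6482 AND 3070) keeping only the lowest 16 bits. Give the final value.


Step 1: 6482 & 3070 = 2386
Step 2: 2386 & 65535 = 2386

2386


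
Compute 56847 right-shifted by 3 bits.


0b1101111000001111 >> 3 = 0b1101111000001 = 7105

7105


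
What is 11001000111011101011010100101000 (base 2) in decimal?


11001000111011101011010100101000 in decimal = 3371087144

3371087144


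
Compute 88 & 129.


0b1011000 & 0b10000001 = 0b0 = 0

0


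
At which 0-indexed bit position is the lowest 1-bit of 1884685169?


0b1110000010101100000001101110001. Lowest set bit at position 0

0


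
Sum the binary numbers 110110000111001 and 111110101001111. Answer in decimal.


110110000111001 + 111110101001111 = 1110100110001000 = 59784

59784


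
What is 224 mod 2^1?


224 & 1 = 0

0


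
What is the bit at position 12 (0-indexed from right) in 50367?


0b1100010010111111, position 12 = 0

0


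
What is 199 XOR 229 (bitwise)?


0b11000111 ^ 0b11100101 = 0b100010 = 34

34


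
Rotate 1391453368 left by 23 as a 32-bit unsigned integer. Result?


Rotate 0b1010010111011111110010010111000 left by 23 (32-bit) = 0b1011100001010010111011111110010 = 1546221554

1546221554


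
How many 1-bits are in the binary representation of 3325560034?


0b11000110001110000000010011100010 has 12 set bits

12


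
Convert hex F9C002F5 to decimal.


F9C002F5 hex = 4190110453 decimal

4190110453


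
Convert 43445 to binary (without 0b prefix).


43445 = 1010100110110101 in binary

1010100110110101


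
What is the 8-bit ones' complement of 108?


108 ^ 255 = 147

147


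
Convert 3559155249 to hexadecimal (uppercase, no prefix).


3559155249 = D4246631 hex

D4246631


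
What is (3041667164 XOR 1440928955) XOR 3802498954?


Step 1: 3041667164 ^ 1440928955 = 3769564391
Step 2: 3769564391 ^ 3802498954 = 34306925

34306925


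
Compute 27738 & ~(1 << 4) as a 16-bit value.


27738 & ~(1 << 4) = 27722

27722


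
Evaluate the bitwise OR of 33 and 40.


0b100001 | 0b101000 = 0b101001 = 41

41


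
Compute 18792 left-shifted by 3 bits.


0b100100101101000 << 3 = 0b100100101101000000 = 150336

150336


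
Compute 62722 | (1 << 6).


62722 | (1 << 6) = 62722 | 64 = 62786

62786


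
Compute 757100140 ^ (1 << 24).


757100140 ^ (1 << 24) = 757100140 ^ 16777216 = 740322924

740322924


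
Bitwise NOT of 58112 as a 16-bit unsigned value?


~0b1110001100000000 = 0b1110011111111 = 7423 (16-bit unsigned)

7423


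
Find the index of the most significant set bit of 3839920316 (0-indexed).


0b11100100111000001000100010111100. Highest set bit at position 31

31


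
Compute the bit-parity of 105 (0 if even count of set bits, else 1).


0b1101001 has 4 ones => parity 0

0


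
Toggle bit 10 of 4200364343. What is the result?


4200364343 ^ (1 << 10) = 4200364343 ^ 1024 = 4200365367

4200365367


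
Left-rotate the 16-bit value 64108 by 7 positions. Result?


Rotate 0b1111101001101100 left by 7 (16-bit) = 0b11011001111101 = 13949

13949


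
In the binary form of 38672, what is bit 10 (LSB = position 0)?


0b1001011100010000, position 10 = 1

1


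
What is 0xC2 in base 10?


C2 hex = 194 decimal

194


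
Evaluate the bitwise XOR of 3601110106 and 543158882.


0b11010110101001001001010001011010 ^ 0b100000010111111111001001100010 = 0b11110110111110110110011000111000 = 4143670840

4143670840


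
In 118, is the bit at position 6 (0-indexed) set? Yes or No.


0b1110110, bit 6 = 1. Yes

Yes


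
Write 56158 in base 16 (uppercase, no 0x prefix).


56158 = DB5E hex

DB5E


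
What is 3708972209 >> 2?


0b11011101000100100110110010110001 >> 2 = 0b110111010001001001101100101100 = 927243052

927243052


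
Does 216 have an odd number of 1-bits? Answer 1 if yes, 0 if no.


0b11011000 has 4 ones => parity 0

0


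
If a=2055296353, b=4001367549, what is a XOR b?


2055296353 ^ 4001367549 = 2483114140

2483114140


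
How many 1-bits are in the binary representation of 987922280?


0b111010111000100111111101101000 has 18 set bits

18


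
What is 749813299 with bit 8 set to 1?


749813299 | (1 << 8) = 749813299 | 256 = 749813555

749813555


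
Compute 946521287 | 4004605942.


0b111000011010101100010011000111 | 0b11101110101100010110111111110110 = 0b11111110111110111110111111110111 = 4277923831

4277923831


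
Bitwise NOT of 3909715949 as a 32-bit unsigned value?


~0b11101001000010011000011111101101 = 0b10110111101100111100000010010 = 385251346 (32-bit unsigned)

385251346


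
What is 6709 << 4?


0b1101000110101 << 4 = 0b11010001101010000 = 107344

107344


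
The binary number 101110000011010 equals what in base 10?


101110000011010 in decimal = 23578

23578


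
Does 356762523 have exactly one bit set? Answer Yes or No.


0b10101010000111100001110011011. Multiple bits set => No

No


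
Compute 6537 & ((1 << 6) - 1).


6537 & 63 = 9

9


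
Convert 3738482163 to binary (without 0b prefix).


3738482163 = 11011110110101001011010111110011 in binary

11011110110101001011010111110011


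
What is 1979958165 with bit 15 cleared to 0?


1979958165 & ~(1 << 15) = 1979925397

1979925397


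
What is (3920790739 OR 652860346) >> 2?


Step 1: 3920790739 | 652860346 = 4026261499
Step 2: 4026261499 >> 2 = 1006565374

1006565374


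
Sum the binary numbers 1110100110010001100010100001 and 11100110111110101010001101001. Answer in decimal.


1110100110010001100010100001 + 11100110111110101010001101001 = 101011011110000110110100001010 = 729312522

729312522


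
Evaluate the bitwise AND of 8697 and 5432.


0b10000111111001 & 0b1010100111000 = 0b100111000 = 312

312


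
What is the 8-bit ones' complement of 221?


221 ^ 255 = 34

34


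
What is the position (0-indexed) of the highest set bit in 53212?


0b1100111111011100. Highest set bit at position 15

15


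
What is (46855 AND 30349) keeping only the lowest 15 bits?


Step 1: 46855 & 30349 = 13829
Step 2: 13829 & 32767 = 13829

13829


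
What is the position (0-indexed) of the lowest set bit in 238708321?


0b1110001110100110011001100001. Lowest set bit at position 0

0


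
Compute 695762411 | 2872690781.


0b101001011110000111110111101011 | 0b10101011001110011100100001011101 = 0b10101011011110011111110111111111 = 2876898815

2876898815


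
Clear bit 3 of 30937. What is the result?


30937 & ~(1 << 3) = 30929

30929


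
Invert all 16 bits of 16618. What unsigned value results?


16618 ^ 65535 = 48917

48917


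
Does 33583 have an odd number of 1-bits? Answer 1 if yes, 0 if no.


0b1000001100101111 has 8 ones => parity 0

0


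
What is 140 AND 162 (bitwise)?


0b10001100 & 0b10100010 = 0b10000000 = 128

128


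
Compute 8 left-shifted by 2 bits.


0b1000 << 2 = 0b100000 = 32

32


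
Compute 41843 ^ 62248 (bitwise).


0b1010001101110011 ^ 0b1111001100101000 = 0b101000001011011 = 20571

20571


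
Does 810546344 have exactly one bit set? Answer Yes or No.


0b110000010011111111010010101000. Multiple bits set => No

No


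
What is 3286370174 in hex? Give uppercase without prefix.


3286370174 = C3E2077E hex

C3E2077E


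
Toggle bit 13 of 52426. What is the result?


52426 ^ (1 << 13) = 52426 ^ 8192 = 60618

60618


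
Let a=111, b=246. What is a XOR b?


111 ^ 246 = 153

153


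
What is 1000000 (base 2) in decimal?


1000000 in decimal = 64

64


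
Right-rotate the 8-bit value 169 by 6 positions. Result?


Rotate 0b10101001 right by 6 (8-bit) = 0b10100110 = 166

166


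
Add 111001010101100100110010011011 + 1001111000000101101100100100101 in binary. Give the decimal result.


111001010101100100110010011011 + 1001111000000101101100100100101 = 10001000010110010010010111000000 = 2287543744

2287543744


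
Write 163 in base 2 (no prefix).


163 = 10100011 in binary

10100011


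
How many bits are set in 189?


0b10111101 has 6 set bits

6


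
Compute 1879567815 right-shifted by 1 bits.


0b1110000000001111110110111000111 >> 1 = 0b111000000000111111011011100011 = 939783907

939783907


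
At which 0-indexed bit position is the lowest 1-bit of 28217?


0b110111000111001. Lowest set bit at position 0

0


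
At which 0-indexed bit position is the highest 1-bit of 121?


0b1111001. Highest set bit at position 6

6


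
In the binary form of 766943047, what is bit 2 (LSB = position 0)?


0b101101101101101001111101000111, position 2 = 1

1


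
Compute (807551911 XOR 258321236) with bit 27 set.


Step 1: 807551911 ^ 258321236 = 1061677299
Step 2: 1061677299 | (1 << 27) = 1061677299 | 134217728 = 1061677299

1061677299


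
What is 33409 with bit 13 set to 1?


33409 | (1 << 13) = 33409 | 8192 = 41601

41601


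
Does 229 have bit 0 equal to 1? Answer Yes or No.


0b11100101, bit 0 = 1. Yes

Yes


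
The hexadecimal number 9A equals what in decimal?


9A hex = 154 decimal

154


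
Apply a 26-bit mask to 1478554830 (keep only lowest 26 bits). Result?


1478554830 & 67108863 = 2159822

2159822


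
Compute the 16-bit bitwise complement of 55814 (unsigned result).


~0b1101101000000110 = 0b10010111111001 = 9721 (16-bit unsigned)

9721


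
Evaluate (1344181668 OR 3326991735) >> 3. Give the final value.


Step 1: 1344181668 | 3326991735 = 3596606967
Step 2: 3596606967 >> 3 = 449575870

449575870


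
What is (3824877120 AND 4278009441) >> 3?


Step 1: 3824877120 & 4278009441 = 3807919680
Step 2: 3807919680 >> 3 = 475989960

475989960


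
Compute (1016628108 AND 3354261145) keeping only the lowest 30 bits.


Step 1: 1016628108 & 3354261145 = 76055176
Step 2: 76055176 & 1073741823 = 76055176

76055176


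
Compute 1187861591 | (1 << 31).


1187861591 | (1 << 31) = 1187861591 | 2147483648 = 3335345239

3335345239


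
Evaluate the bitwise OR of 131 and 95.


0b10000011 | 0b1011111 = 0b11011111 = 223

223


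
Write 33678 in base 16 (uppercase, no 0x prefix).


33678 = 838E hex

838E


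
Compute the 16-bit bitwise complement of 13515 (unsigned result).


~0b11010011001011 = 0b1100101100110100 = 52020 (16-bit unsigned)

52020


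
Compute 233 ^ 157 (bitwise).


0b11101001 ^ 0b10011101 = 0b1110100 = 116

116


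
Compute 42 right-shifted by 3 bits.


0b101010 >> 3 = 0b101 = 5

5


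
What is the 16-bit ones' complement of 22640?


22640 ^ 65535 = 42895

42895


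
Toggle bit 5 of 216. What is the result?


216 ^ (1 << 5) = 216 ^ 32 = 248

248


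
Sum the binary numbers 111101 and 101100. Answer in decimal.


111101 + 101100 = 1101001 = 105

105


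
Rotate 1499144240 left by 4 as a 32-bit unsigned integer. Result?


Rotate 0b1011001010110110010000000110000 left by 4 (32-bit) = 0b10010101101100100000001100000101 = 2511471365

2511471365


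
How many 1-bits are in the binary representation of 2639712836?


0b10011101010101101101001001000100 has 15 set bits

15


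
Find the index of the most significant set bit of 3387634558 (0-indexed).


0b11001001111010110011001101111110. Highest set bit at position 31

31


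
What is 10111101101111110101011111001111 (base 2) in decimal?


10111101101111110101011111001111 in decimal = 3183433679

3183433679


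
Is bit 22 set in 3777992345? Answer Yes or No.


0b11100001001011111001011010011001, bit 22 = 0. No

No


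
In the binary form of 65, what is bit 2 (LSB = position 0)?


0b1000001, position 2 = 0

0


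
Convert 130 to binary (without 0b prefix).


130 = 10000010 in binary

10000010


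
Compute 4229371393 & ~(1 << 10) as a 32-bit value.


4229371393 & ~(1 << 10) = 4229370369

4229370369


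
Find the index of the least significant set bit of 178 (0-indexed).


0b10110010. Lowest set bit at position 1

1


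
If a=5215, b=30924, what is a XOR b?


5215 ^ 30924 = 27795

27795


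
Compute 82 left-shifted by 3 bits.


0b1010010 << 3 = 0b1010010000 = 656

656


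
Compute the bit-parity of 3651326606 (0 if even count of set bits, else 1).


0b11011001101000101101001010001110 has 16 ones => parity 0

0


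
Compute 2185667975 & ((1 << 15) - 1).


2185667975 & 32767 = 9607

9607


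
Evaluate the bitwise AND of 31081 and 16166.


0b111100101101001 & 0b11111100100110 = 0b11100100100000 = 14624

14624


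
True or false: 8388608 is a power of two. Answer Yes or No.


0b100000000000000000000000. Only one bit set => Yes

Yes


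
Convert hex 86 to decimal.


86 hex = 134 decimal

134


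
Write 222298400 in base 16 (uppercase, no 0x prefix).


222298400 = D400120 hex

D400120


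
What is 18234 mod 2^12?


18234 & 4095 = 1850

1850


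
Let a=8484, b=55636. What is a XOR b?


8484 ^ 55636 = 63600

63600


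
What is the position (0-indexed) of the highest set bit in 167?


0b10100111. Highest set bit at position 7

7


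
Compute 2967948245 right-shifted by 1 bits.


0b10110000111001110100101111010101 >> 1 = 0b1011000011100111010010111101010 = 1483974122

1483974122


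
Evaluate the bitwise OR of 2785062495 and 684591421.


0b10100110000000001010111001011111 | 0b101000110011100000100100111101 = 0b10101110110011101010111101111111 = 2932780927

2932780927


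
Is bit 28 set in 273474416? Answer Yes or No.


0b10000010011001110001101110000, bit 28 = 1. Yes

Yes


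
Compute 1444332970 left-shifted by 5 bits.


0b1010110000101101100010110101010 << 5 = 0b101011000010110110001011010101000000 = 46218655040

46218655040


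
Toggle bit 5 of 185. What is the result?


185 ^ (1 << 5) = 185 ^ 32 = 153

153


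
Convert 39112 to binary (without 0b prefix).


39112 = 1001100011001000 in binary

1001100011001000


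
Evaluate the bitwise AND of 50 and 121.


0b110010 & 0b1111001 = 0b110000 = 48

48


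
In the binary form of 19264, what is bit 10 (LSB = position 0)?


0b100101101000000, position 10 = 0

0


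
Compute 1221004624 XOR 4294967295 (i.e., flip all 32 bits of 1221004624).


1221004624 ^ 4294967295 = 3073962671

3073962671


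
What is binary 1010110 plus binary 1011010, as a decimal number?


1010110 + 1011010 = 10110000 = 176

176


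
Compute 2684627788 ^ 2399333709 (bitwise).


0b10100000000001000010101101001100 ^ 0b10001111000000101110110101001101 = 0b101111000001101100011000000001 = 788973057

788973057


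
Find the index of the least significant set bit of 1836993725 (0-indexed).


0b1101101011111100100110010111101. Lowest set bit at position 0

0


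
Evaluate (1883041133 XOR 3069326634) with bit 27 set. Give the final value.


Step 1: 1883041133 ^ 3069326634 = 3335444551
Step 2: 3335444551 | (1 << 27) = 3335444551 | 134217728 = 3469662279

3469662279


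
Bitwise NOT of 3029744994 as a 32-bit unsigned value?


~0b10110100100101100011110101100010 = 0b1001011011010011100001010011101 = 1265222301 (32-bit unsigned)

1265222301


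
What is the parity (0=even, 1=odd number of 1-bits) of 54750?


0b1101010111011110 has 11 ones => parity 1

1


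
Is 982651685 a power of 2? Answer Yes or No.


0b111010100100100001001100100101. Multiple bits set => No

No


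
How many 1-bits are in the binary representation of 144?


0b10010000 has 2 set bits

2


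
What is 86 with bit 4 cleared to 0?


86 & ~(1 << 4) = 70

70


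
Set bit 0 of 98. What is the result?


98 | (1 << 0) = 98 | 1 = 99

99


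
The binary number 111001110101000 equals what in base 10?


111001110101000 in decimal = 29608

29608


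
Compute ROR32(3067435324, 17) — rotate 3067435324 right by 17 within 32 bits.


Rotate 0b10110110110101010101100100111100 right by 17 (32-bit) = 0b10101100100111100101101101101010 = 2896059242

2896059242


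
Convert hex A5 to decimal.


A5 hex = 165 decimal

165


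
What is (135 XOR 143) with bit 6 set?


Step 1: 135 ^ 143 = 8
Step 2: 8 | (1 << 6) = 8 | 64 = 72

72


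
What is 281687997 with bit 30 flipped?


281687997 ^ (1 << 30) = 281687997 ^ 1073741824 = 1355429821

1355429821


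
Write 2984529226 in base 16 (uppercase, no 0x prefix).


2984529226 = B1E44D4A hex

B1E44D4A


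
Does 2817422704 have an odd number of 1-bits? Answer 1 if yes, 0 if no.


0b10100111111011100111010101110000 has 19 ones => parity 1

1


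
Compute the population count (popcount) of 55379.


0b1101100001010011 has 8 set bits

8


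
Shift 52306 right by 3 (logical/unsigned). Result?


0b1100110001010010 >> 3 = 0b1100110001010 = 6538

6538


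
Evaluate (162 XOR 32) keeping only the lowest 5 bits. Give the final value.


Step 1: 162 ^ 32 = 130
Step 2: 130 & 31 = 2

2


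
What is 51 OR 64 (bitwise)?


0b110011 | 0b1000000 = 0b1110011 = 115

115


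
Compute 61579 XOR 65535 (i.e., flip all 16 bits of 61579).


61579 ^ 65535 = 3956

3956


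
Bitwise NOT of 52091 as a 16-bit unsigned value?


~0b1100101101111011 = 0b11010010000100 = 13444 (16-bit unsigned)

13444


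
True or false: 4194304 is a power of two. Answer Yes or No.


0b10000000000000000000000. Only one bit set => Yes

Yes


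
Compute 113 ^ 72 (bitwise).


0b1110001 ^ 0b1001000 = 0b111001 = 57

57


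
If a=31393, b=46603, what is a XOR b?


31393 ^ 46603 = 52394

52394


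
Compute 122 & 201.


0b1111010 & 0b11001001 = 0b1001000 = 72

72


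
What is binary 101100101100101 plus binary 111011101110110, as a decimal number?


101100101100101 + 111011101110110 = 1101000011011011 = 53467

53467


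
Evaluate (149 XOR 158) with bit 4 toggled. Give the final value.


Step 1: 149 ^ 158 = 11
Step 2: 11 ^ (1 << 4) = 11 ^ 16 = 27

27


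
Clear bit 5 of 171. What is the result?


171 & ~(1 << 5) = 139

139


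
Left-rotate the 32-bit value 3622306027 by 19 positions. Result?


Rotate 0b11010111111010000000000011101011 left by 19 (32-bit) = 0b111010111101011111101000000 = 123649856

123649856


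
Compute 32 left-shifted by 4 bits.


0b100000 << 4 = 0b1000000000 = 512

512


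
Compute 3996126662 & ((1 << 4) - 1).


3996126662 & 15 = 6

6


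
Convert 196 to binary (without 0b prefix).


196 = 11000100 in binary

11000100


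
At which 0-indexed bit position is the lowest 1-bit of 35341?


0b1000101000001101. Lowest set bit at position 0

0


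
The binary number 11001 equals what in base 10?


11001 in decimal = 25

25


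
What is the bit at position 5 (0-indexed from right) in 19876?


0b100110110100100, position 5 = 1

1


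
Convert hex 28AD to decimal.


28AD hex = 10413 decimal

10413


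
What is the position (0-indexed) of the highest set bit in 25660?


0b110010000111100. Highest set bit at position 14

14


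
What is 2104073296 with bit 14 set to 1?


2104073296 | (1 << 14) = 2104073296 | 16384 = 2104089680

2104089680


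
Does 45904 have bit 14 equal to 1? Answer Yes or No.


0b1011001101010000, bit 14 = 0. No

No


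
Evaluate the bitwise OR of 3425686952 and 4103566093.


0b11001100001011111101010110101000 | 0b11110100100101110111001100001101 = 0b11111100101111111111011110101101 = 4240439213

4240439213


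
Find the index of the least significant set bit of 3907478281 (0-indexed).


0b11101000111001110110001100001001. Lowest set bit at position 0

0


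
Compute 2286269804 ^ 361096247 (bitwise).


0b10001000010001011011010101101100 ^ 0b10101100001011110010000110111 = 0b10011101110000000101000101011011 = 2646626651

2646626651


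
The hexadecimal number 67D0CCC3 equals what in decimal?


67D0CCC3 hex = 1741737155 decimal

1741737155


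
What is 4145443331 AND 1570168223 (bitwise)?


0b11110111000101100111001000000011 & 0b1011101100101101101110110011111 = 0b1010101000101100101000000000011 = 1427525635

1427525635


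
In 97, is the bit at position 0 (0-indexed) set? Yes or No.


0b1100001, bit 0 = 1. Yes

Yes


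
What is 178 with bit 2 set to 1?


178 | (1 << 2) = 178 | 4 = 182

182


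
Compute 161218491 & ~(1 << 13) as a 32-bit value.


161218491 & ~(1 << 13) = 161210299

161210299


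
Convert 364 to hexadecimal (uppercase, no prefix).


364 = 16C hex

16C


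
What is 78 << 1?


0b1001110 << 1 = 0b10011100 = 156

156


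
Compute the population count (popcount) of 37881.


0b1001001111111001 has 10 set bits

10


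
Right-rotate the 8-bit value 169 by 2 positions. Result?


Rotate 0b10101001 right by 2 (8-bit) = 0b1101010 = 106

106


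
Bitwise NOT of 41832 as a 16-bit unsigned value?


~0b1010001101101000 = 0b101110010010111 = 23703 (16-bit unsigned)

23703


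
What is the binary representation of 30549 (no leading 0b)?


30549 = 111011101010101 in binary

111011101010101


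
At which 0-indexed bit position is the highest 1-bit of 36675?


0b1000111101000011. Highest set bit at position 15

15


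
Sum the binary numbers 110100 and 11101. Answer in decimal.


110100 + 11101 = 1010001 = 81

81


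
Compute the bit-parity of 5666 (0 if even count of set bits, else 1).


0b1011000100010 has 5 ones => parity 1

1


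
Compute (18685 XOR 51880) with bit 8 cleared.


Step 1: 18685 ^ 51880 = 33365
Step 2: 33365 & ~(1 << 8) = 33365

33365


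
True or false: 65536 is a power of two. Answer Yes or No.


0b10000000000000000. Only one bit set => Yes

Yes


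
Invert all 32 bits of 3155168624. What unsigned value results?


3155168624 ^ 4294967295 = 1139798671

1139798671


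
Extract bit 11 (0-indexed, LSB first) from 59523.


0b1110100010000011, position 11 = 1

1


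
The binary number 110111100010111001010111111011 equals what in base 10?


110111100010111001010111111011 in decimal = 931894779

931894779


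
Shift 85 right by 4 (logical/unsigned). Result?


0b1010101 >> 4 = 0b101 = 5

5


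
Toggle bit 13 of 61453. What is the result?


61453 ^ (1 << 13) = 61453 ^ 8192 = 53261

53261


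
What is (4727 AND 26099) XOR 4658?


Step 1: 4727 & 26099 = 115
Step 2: 115 ^ 4658 = 4673

4673


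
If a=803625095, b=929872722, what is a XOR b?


803625095 ^ 929872722 = 411755477

411755477


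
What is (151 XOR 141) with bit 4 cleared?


Step 1: 151 ^ 141 = 26
Step 2: 26 & ~(1 << 4) = 10

10


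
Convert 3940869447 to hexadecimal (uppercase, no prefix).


3940869447 = EAE4E547 hex

EAE4E547


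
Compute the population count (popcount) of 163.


0b10100011 has 4 set bits

4


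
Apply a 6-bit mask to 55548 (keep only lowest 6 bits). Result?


55548 & 63 = 60

60


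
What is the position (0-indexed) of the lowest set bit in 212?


0b11010100. Lowest set bit at position 2

2


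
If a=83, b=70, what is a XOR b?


83 ^ 70 = 21

21


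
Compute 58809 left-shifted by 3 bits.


0b1110010110111001 << 3 = 0b1110010110111001000 = 470472

470472


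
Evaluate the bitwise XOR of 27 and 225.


0b11011 ^ 0b11100001 = 0b11111010 = 250

250


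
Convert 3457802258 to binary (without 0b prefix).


3457802258 = 11001110000110011110000000010010 in binary

11001110000110011110000000010010


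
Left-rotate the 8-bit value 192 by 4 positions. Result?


Rotate 0b11000000 left by 4 (8-bit) = 0b1100 = 12

12


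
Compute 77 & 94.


0b1001101 & 0b1011110 = 0b1001100 = 76

76


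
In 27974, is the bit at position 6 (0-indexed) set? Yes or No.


0b110110101000110, bit 6 = 1. Yes

Yes


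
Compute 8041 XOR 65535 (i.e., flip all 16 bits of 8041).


8041 ^ 65535 = 57494

57494


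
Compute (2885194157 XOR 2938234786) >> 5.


Step 1: 2885194157 ^ 2938234786 = 81360399
Step 2: 81360399 >> 5 = 2542512

2542512


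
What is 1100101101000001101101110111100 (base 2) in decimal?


1100101101000001101101110111100 in decimal = 1705040828

1705040828


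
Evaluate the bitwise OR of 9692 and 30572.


0b10010111011100 | 0b111011101101100 = 0b111011111111100 = 30716

30716


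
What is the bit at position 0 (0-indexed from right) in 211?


0b11010011, position 0 = 1

1


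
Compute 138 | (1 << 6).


138 | (1 << 6) = 138 | 64 = 202

202


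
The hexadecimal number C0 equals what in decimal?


C0 hex = 192 decimal

192


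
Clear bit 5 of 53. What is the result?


53 & ~(1 << 5) = 21

21


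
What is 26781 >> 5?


0b110100010011101 >> 5 = 0b1101000100 = 836

836


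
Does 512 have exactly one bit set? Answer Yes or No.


0b1000000000. Only one bit set => Yes

Yes


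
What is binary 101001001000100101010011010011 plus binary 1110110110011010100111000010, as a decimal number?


101001001000100101010011010011 + 1110110110011010100111000010 = 110111111110111111111010010101 = 939261589

939261589


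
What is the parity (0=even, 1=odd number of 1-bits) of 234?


0b11101010 has 5 ones => parity 1

1


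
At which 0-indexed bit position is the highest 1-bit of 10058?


0b10011101001010. Highest set bit at position 13

13


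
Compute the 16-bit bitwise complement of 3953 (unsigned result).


~0b111101110001 = 0b1111000010001110 = 61582 (16-bit unsigned)

61582


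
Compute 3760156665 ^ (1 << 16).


3760156665 ^ (1 << 16) = 3760156665 ^ 65536 = 3760091129

3760091129


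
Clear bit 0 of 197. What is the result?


197 & ~(1 << 0) = 196

196


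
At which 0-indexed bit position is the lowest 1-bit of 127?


0b1111111. Lowest set bit at position 0

0


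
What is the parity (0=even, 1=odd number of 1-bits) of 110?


0b1101110 has 5 ones => parity 1

1


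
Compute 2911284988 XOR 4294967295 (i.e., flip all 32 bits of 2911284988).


2911284988 ^ 4294967295 = 1383682307

1383682307


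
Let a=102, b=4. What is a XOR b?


102 ^ 4 = 98

98


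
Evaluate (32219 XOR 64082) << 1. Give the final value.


Step 1: 32219 ^ 64082 = 34697
Step 2: 34697 << 1 = 69394

69394


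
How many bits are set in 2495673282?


0b10010100110000001111001111000010 has 14 set bits

14


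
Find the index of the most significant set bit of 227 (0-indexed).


0b11100011. Highest set bit at position 7

7


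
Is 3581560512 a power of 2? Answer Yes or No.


0b11010101011110100100011011000000. Multiple bits set => No

No


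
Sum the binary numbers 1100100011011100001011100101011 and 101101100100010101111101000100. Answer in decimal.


1100100011011100001011100101011 + 101101100100010101111101000100 = 10010001111111110111011001101111 = 2449438319

2449438319


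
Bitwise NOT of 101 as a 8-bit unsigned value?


~0b1100101 = 0b10011010 = 154 (8-bit unsigned)

154


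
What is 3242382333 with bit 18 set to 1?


3242382333 | (1 << 18) = 3242382333 | 262144 = 3242644477

3242644477


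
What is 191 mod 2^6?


191 & 63 = 63

63


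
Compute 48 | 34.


0b110000 | 0b100010 = 0b110010 = 50

50


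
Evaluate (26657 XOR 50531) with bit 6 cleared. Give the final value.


Step 1: 26657 ^ 50531 = 44354
Step 2: 44354 & ~(1 << 6) = 44290

44290


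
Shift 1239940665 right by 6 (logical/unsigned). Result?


0b1001001111001111111111000111001 >> 6 = 0b1001001111001111111111000 = 19374072

19374072


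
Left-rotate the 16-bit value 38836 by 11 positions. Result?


Rotate 0b1001011110110100 left by 11 (16-bit) = 0b1010010010111101 = 42173

42173


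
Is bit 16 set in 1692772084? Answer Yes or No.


0b1100100111001011010011011110100, bit 16 = 1. Yes

Yes


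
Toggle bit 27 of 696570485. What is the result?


696570485 ^ (1 << 27) = 696570485 ^ 134217728 = 562352757

562352757


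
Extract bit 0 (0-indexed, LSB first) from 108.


0b1101100, position 0 = 0

0


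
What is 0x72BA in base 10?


72BA hex = 29370 decimal

29370


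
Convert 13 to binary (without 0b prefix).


13 = 1101 in binary

1101


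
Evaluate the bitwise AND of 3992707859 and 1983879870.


0b11101101111110111110001100010011 & 0b1110110001111111001101010111110 = 0b1100100001110111000001000010010 = 1681621522

1681621522


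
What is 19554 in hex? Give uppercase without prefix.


19554 = 4C62 hex

4C62


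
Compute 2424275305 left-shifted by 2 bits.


0b10010000011111111000000101101001 << 2 = 0b1001000001111111100000010110100100 = 9697101220

9697101220


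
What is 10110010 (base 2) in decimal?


10110010 in decimal = 178

178


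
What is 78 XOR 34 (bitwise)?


0b1001110 ^ 0b100010 = 0b1101100 = 108

108


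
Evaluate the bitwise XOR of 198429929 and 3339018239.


0b1011110100111100110011101001 ^ 0b11000111000001010101111111111111 = 0b11001100110101101001001100010110 = 3436614422

3436614422


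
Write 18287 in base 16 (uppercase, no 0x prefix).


18287 = 476F hex

476F


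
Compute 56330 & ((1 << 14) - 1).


56330 & 16383 = 7178

7178


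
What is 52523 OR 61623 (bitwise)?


0b1100110100101011 | 0b1111000010110111 = 0b1111110110111111 = 64959

64959


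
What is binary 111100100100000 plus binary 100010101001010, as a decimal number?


111100100100000 + 100010101001010 = 1011111001101010 = 48746

48746


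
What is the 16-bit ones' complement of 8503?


8503 ^ 65535 = 57032

57032


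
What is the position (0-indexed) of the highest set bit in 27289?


0b110101010011001. Highest set bit at position 14

14


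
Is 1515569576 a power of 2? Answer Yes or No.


0b1011010010101011100000110101000. Multiple bits set => No

No


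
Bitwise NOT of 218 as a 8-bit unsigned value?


~0b11011010 = 0b100101 = 37 (8-bit unsigned)

37


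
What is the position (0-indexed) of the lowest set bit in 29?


0b11101. Lowest set bit at position 0

0


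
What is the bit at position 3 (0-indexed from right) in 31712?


0b111101111100000, position 3 = 0

0


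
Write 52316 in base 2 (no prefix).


52316 = 1100110001011100 in binary

1100110001011100


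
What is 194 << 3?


0b11000010 << 3 = 0b11000010000 = 1552

1552


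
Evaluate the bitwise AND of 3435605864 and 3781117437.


0b11001100110001110010111101101000 & 0b11100001010111110100010111111101 = 0b11000000010001110000010101101000 = 3225879912

3225879912


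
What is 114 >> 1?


0b1110010 >> 1 = 0b111001 = 57

57
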